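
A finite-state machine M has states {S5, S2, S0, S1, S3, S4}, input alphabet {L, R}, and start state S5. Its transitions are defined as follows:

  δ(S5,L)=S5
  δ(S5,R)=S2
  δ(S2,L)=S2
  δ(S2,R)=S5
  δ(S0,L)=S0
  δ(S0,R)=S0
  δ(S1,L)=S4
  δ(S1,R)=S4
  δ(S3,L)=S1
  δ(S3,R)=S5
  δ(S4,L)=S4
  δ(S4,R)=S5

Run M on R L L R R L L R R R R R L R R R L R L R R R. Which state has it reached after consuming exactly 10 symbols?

Trace: S5 -R-> S2 -L-> S2 -L-> S2 -R-> S5 -R-> S2 -L-> S2 -L-> S2 -R-> S5 -R-> S2 -R-> S5
After 10 symbols: S5.

S5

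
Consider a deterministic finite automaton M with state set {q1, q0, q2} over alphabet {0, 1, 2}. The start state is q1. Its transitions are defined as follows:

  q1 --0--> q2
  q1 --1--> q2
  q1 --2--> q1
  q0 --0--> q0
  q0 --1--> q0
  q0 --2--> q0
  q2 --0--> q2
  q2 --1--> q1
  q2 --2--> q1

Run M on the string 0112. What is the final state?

q1 → q2 → q1 → q2 → q1

q1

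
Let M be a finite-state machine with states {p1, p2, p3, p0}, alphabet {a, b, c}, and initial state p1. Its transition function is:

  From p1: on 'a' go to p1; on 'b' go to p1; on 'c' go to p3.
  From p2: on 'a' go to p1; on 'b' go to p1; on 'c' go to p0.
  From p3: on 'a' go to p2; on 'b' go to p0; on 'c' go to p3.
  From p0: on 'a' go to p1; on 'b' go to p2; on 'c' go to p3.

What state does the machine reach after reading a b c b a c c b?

p1 → p1 → p1 → p3 → p0 → p1 → p3 → p3 → p0

p0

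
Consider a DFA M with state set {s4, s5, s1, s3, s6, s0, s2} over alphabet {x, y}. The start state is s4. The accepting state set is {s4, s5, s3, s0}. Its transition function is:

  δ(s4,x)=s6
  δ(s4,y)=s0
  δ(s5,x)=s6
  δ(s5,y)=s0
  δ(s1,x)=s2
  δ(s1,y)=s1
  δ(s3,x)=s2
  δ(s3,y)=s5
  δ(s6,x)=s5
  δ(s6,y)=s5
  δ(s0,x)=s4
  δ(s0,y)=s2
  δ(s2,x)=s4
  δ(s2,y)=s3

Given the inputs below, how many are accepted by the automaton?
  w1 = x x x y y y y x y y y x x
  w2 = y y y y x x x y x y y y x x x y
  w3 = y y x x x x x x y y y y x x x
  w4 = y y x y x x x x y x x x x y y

1

w1: Trace: s4 -x-> s6 -x-> s5 -x-> s6 -y-> s5 -y-> s0 -y-> s2 -y-> s3 -x-> s2 -y-> s3 -y-> s5 -y-> s0 -x-> s4 -x-> s6  → end s6, rejected
w2: Trace: s4 -y-> s0 -y-> s2 -y-> s3 -y-> s5 -x-> s6 -x-> s5 -x-> s6 -y-> s5 -x-> s6 -y-> s5 -y-> s0 -y-> s2 -x-> s4 -x-> s6 -x-> s5 -y-> s0  → end s0, accepted
w3: Trace: s4 -y-> s0 -y-> s2 -x-> s4 -x-> s6 -x-> s5 -x-> s6 -x-> s5 -x-> s6 -y-> s5 -y-> s0 -y-> s2 -y-> s3 -x-> s2 -x-> s4 -x-> s6  → end s6, rejected
w4: Trace: s4 -y-> s0 -y-> s2 -x-> s4 -y-> s0 -x-> s4 -x-> s6 -x-> s5 -x-> s6 -y-> s5 -x-> s6 -x-> s5 -x-> s6 -x-> s5 -y-> s0 -y-> s2  → end s2, rejected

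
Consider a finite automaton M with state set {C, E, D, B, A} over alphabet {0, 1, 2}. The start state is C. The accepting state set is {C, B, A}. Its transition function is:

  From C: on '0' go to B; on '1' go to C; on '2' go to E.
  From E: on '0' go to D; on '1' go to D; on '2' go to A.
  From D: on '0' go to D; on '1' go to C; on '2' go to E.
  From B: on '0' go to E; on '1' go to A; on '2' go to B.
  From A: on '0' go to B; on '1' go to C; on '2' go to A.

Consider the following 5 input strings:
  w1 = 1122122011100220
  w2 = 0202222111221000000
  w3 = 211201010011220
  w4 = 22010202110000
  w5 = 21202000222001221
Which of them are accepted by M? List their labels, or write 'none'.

w1: Trace: C -1-> C -1-> C -2-> E -2-> A -1-> C -2-> E -2-> A -0-> B -1-> A -1-> C -1-> C -0-> B -0-> E -2-> A -2-> A -0-> B  → end B, accepted
w2: Trace: C -0-> B -2-> B -0-> E -2-> A -2-> A -2-> A -2-> A -1-> C -1-> C -1-> C -2-> E -2-> A -1-> C -0-> B -0-> E -0-> D -0-> D -0-> D -0-> D  → end D, rejected
w3: Trace: C -2-> E -1-> D -1-> C -2-> E -0-> D -1-> C -0-> B -1-> A -0-> B -0-> E -1-> D -1-> C -2-> E -2-> A -0-> B  → end B, accepted
w4: Trace: C -2-> E -2-> A -0-> B -1-> A -0-> B -2-> B -0-> E -2-> A -1-> C -1-> C -0-> B -0-> E -0-> D -0-> D  → end D, rejected
w5: Trace: C -2-> E -1-> D -2-> E -0-> D -2-> E -0-> D -0-> D -0-> D -2-> E -2-> A -2-> A -0-> B -0-> E -1-> D -2-> E -2-> A -1-> C  → end C, accepted

w1, w3, w5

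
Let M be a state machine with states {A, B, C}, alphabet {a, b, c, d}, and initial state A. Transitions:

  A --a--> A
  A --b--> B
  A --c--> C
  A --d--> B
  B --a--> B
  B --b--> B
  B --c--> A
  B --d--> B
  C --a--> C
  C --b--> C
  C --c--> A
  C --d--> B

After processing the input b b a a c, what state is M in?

Trace: A -b-> B -b-> B -a-> B -a-> B -c-> A

A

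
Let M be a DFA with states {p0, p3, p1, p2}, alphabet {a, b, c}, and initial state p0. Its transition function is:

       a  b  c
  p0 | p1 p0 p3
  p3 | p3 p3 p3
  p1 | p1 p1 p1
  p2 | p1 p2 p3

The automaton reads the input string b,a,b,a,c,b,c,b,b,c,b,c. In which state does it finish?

p0 → p0 → p1 → p1 → p1 → p1 → p1 → p1 → p1 → p1 → p1 → p1 → p1

p1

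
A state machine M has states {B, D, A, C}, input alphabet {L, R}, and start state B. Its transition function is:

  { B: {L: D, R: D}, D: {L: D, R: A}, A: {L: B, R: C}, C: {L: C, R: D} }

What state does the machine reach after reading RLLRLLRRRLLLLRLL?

D

start at B
read 'R': B → D
read 'L': D → D
read 'L': D → D
read 'R': D → A
read 'L': A → B
read 'L': B → D
read 'R': D → A
read 'R': A → C
read 'R': C → D
read 'L': D → D
read 'L': D → D
read 'L': D → D
read 'L': D → D
read 'R': D → A
read 'L': A → B
read 'L': B → D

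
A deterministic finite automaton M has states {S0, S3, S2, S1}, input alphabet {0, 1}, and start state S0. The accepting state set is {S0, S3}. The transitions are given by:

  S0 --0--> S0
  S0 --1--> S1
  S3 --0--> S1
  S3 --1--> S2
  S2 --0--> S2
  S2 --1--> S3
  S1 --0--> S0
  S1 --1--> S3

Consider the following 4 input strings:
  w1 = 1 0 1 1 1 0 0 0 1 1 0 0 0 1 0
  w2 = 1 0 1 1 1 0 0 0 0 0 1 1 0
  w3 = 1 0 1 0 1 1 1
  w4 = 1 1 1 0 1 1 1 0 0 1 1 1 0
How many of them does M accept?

w1:
  start at S0
  read '1': S0 → S1
  read '0': S1 → S0
  read '1': S0 → S1
  read '1': S1 → S3
  read '1': S3 → S2
  read '0': S2 → S2
  read '0': S2 → S2
  read '0': S2 → S2
  read '1': S2 → S3
  read '1': S3 → S2
  read '0': S2 → S2
  read '0': S2 → S2
  read '0': S2 → S2
  read '1': S2 → S3
  read '0': S3 → S1
  end S1, rejected
w2:
  start at S0
  read '1': S0 → S1
  read '0': S1 → S0
  read '1': S0 → S1
  read '1': S1 → S3
  read '1': S3 → S2
  read '0': S2 → S2
  read '0': S2 → S2
  read '0': S2 → S2
  read '0': S2 → S2
  read '0': S2 → S2
  read '1': S2 → S3
  read '1': S3 → S2
  read '0': S2 → S2
  end S2, rejected
w3:
  start at S0
  read '1': S0 → S1
  read '0': S1 → S0
  read '1': S0 → S1
  read '0': S1 → S0
  read '1': S0 → S1
  read '1': S1 → S3
  read '1': S3 → S2
  end S2, rejected
w4:
  start at S0
  read '1': S0 → S1
  read '1': S1 → S3
  read '1': S3 → S2
  read '0': S2 → S2
  read '1': S2 → S3
  read '1': S3 → S2
  read '1': S2 → S3
  read '0': S3 → S1
  read '0': S1 → S0
  read '1': S0 → S1
  read '1': S1 → S3
  read '1': S3 → S2
  read '0': S2 → S2
  end S2, rejected

0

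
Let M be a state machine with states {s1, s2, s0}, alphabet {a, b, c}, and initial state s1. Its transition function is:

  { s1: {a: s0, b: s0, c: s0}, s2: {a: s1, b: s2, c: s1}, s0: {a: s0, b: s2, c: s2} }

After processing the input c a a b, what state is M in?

s2

s1 → s0 → s0 → s0 → s2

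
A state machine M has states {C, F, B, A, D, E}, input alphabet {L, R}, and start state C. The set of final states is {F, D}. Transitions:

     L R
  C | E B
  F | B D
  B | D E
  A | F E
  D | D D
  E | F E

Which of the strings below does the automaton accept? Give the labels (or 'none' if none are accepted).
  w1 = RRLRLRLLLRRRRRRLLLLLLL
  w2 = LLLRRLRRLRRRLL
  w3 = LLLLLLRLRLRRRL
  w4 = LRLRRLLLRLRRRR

w1, w2, w3, w4

w1:
  start at C
  read 'R': C → B
  read 'R': B → E
  read 'L': E → F
  read 'R': F → D
  read 'L': D → D
  read 'R': D → D
  read 'L': D → D
  read 'L': D → D
  read 'L': D → D
  read 'R': D → D
  read 'R': D → D
  read 'R': D → D
  read 'R': D → D
  read 'R': D → D
  read 'R': D → D
  read 'L': D → D
  read 'L': D → D
  read 'L': D → D
  read 'L': D → D
  read 'L': D → D
  read 'L': D → D
  read 'L': D → D
  end D, accepted
w2:
  start at C
  read 'L': C → E
  read 'L': E → F
  read 'L': F → B
  read 'R': B → E
  read 'R': E → E
  read 'L': E → F
  read 'R': F → D
  read 'R': D → D
  read 'L': D → D
  read 'R': D → D
  read 'R': D → D
  read 'R': D → D
  read 'L': D → D
  read 'L': D → D
  end D, accepted
w3:
  start at C
  read 'L': C → E
  read 'L': E → F
  read 'L': F → B
  read 'L': B → D
  read 'L': D → D
  read 'L': D → D
  read 'R': D → D
  read 'L': D → D
  read 'R': D → D
  read 'L': D → D
  read 'R': D → D
  read 'R': D → D
  read 'R': D → D
  read 'L': D → D
  end D, accepted
w4:
  start at C
  read 'L': C → E
  read 'R': E → E
  read 'L': E → F
  read 'R': F → D
  read 'R': D → D
  read 'L': D → D
  read 'L': D → D
  read 'L': D → D
  read 'R': D → D
  read 'L': D → D
  read 'R': D → D
  read 'R': D → D
  read 'R': D → D
  read 'R': D → D
  end D, accepted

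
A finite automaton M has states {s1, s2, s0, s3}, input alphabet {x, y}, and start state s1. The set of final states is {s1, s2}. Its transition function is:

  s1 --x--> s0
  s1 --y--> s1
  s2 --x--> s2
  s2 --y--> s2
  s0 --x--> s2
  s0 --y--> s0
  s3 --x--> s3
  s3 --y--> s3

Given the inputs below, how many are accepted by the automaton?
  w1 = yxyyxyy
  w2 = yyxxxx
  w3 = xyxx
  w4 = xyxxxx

4

w1: s1 → s1 → s0 → s0 → s0 → s2 → s2 → s2  → end s2, accepted
w2: s1 → s1 → s1 → s0 → s2 → s2 → s2  → end s2, accepted
w3: s1 → s0 → s0 → s2 → s2  → end s2, accepted
w4: s1 → s0 → s0 → s2 → s2 → s2 → s2  → end s2, accepted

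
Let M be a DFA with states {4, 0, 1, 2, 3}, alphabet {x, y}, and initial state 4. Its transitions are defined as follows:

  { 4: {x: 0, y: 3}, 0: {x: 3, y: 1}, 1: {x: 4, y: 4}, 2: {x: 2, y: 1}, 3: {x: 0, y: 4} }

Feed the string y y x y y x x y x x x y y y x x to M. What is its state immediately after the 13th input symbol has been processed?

4 → 3 → 4 → 0 → 1 → 4 → 0 → 3 → 4 → 0 → 3 → 0 → 1 → 4
After 13 symbols: 4.

4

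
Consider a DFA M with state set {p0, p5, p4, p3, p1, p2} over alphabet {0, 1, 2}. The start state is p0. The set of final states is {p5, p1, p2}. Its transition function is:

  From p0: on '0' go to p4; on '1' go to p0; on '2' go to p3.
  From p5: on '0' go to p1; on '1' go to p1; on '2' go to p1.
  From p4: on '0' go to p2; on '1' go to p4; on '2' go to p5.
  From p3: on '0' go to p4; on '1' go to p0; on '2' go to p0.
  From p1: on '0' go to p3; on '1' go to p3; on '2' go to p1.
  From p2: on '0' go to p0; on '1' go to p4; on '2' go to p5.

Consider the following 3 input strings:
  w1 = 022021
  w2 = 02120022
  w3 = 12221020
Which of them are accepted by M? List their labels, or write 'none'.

w2, w3

w1: p0 → p4 → p5 → p1 → p3 → p0 → p0  → end p0, rejected
w2: p0 → p4 → p5 → p1 → p1 → p3 → p4 → p5 → p1  → end p1, accepted
w3: p0 → p0 → p3 → p0 → p3 → p0 → p4 → p5 → p1  → end p1, accepted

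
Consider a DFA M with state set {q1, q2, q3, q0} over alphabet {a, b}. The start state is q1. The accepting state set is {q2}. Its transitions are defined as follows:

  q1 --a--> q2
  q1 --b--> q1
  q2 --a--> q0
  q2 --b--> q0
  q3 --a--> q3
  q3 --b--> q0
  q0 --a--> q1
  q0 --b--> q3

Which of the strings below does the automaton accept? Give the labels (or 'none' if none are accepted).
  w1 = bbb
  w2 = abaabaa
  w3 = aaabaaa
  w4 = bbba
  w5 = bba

w1: Trace: q1 -b-> q1 -b-> q1 -b-> q1  → end q1, rejected
w2: Trace: q1 -a-> q2 -b-> q0 -a-> q1 -a-> q2 -b-> q0 -a-> q1 -a-> q2  → end q2, accepted
w3: Trace: q1 -a-> q2 -a-> q0 -a-> q1 -b-> q1 -a-> q2 -a-> q0 -a-> q1  → end q1, rejected
w4: Trace: q1 -b-> q1 -b-> q1 -b-> q1 -a-> q2  → end q2, accepted
w5: Trace: q1 -b-> q1 -b-> q1 -a-> q2  → end q2, accepted

w2, w4, w5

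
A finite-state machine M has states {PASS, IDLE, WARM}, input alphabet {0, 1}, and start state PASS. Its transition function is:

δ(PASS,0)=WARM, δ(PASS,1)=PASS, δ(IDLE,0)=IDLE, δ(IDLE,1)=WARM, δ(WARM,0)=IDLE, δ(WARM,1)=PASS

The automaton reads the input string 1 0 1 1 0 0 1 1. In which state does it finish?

Trace: PASS -1-> PASS -0-> WARM -1-> PASS -1-> PASS -0-> WARM -0-> IDLE -1-> WARM -1-> PASS

PASS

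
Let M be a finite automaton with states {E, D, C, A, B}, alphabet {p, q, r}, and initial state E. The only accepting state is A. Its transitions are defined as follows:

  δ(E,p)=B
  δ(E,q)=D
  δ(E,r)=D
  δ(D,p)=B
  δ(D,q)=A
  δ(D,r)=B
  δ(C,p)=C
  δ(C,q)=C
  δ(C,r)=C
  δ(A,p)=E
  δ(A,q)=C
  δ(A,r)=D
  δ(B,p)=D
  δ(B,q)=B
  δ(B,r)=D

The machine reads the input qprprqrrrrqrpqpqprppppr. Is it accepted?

No

E → D → B → D → B → D → A → D → B → D → B → B → D → B → B → D → A → E → D → B → D → B → D → B
End state B is not accepting.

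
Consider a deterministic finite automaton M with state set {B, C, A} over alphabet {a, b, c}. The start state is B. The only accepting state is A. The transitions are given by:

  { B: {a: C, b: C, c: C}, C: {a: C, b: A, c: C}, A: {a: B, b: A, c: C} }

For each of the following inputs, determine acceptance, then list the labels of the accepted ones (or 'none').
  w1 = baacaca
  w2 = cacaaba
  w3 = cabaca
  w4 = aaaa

w1:
  start at B
  read 'b': B → C
  read 'a': C → C
  read 'a': C → C
  read 'c': C → C
  read 'a': C → C
  read 'c': C → C
  read 'a': C → C
  end C, rejected
w2:
  start at B
  read 'c': B → C
  read 'a': C → C
  read 'c': C → C
  read 'a': C → C
  read 'a': C → C
  read 'b': C → A
  read 'a': A → B
  end B, rejected
w3:
  start at B
  read 'c': B → C
  read 'a': C → C
  read 'b': C → A
  read 'a': A → B
  read 'c': B → C
  read 'a': C → C
  end C, rejected
w4:
  start at B
  read 'a': B → C
  read 'a': C → C
  read 'a': C → C
  read 'a': C → C
  end C, rejected

none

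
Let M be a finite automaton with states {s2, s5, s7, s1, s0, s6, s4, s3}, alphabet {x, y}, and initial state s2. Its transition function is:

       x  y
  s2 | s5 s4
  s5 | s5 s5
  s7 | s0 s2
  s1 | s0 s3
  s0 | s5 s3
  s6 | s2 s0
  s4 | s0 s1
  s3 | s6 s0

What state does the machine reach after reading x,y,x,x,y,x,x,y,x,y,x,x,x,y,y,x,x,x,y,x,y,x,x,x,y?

s5

s2 → s5 → s5 → s5 → s5 → s5 → s5 → s5 → s5 → s5 → s5 → s5 → s5 → s5 → s5 → s5 → s5 → s5 → s5 → s5 → s5 → s5 → s5 → s5 → s5 → s5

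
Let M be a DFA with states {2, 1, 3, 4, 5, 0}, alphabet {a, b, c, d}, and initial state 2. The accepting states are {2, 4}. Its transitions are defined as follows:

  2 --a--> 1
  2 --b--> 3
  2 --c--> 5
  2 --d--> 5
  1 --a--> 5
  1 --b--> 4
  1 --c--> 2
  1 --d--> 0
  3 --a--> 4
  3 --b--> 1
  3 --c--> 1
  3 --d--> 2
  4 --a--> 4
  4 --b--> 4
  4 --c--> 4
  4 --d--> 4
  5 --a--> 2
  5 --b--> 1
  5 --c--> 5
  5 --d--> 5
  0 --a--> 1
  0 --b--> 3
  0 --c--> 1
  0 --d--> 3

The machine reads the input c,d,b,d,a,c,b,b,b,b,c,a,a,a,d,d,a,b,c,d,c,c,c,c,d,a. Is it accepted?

Yes

start at 2
read 'c': 2 → 5
read 'd': 5 → 5
read 'b': 5 → 1
read 'd': 1 → 0
read 'a': 0 → 1
read 'c': 1 → 2
read 'b': 2 → 3
read 'b': 3 → 1
read 'b': 1 → 4
read 'b': 4 → 4
read 'c': 4 → 4
read 'a': 4 → 4
read 'a': 4 → 4
read 'a': 4 → 4
read 'd': 4 → 4
read 'd': 4 → 4
read 'a': 4 → 4
read 'b': 4 → 4
read 'c': 4 → 4
read 'd': 4 → 4
read 'c': 4 → 4
read 'c': 4 → 4
read 'c': 4 → 4
read 'c': 4 → 4
read 'd': 4 → 4
read 'a': 4 → 4
End state 4 is accepting.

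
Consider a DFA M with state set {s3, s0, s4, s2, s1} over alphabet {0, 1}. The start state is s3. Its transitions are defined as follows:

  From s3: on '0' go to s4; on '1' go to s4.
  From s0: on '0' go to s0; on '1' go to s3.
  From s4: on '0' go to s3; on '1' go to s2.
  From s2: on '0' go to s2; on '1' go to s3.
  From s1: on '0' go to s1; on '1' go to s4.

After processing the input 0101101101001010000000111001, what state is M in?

start at s3
read '0': s3 → s4
read '1': s4 → s2
read '0': s2 → s2
read '1': s2 → s3
read '1': s3 → s4
read '0': s4 → s3
read '1': s3 → s4
read '1': s4 → s2
read '0': s2 → s2
read '1': s2 → s3
read '0': s3 → s4
read '0': s4 → s3
read '1': s3 → s4
read '0': s4 → s3
read '1': s3 → s4
read '0': s4 → s3
read '0': s3 → s4
read '0': s4 → s3
read '0': s3 → s4
read '0': s4 → s3
read '0': s3 → s4
read '0': s4 → s3
read '1': s3 → s4
read '1': s4 → s2
read '1': s2 → s3
read '0': s3 → s4
read '0': s4 → s3
read '1': s3 → s4

s4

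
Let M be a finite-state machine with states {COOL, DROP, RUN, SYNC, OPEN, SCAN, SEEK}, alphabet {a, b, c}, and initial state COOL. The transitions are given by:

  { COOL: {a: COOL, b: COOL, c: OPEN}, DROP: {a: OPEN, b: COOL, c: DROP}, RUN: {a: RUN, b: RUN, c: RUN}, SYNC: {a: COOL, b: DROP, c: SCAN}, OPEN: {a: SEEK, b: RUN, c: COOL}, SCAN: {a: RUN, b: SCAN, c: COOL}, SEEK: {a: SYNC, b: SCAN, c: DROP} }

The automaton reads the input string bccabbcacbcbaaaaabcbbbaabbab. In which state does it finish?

Trace: COOL -b-> COOL -c-> OPEN -c-> COOL -a-> COOL -b-> COOL -b-> COOL -c-> OPEN -a-> SEEK -c-> DROP -b-> COOL -c-> OPEN -b-> RUN -a-> RUN -a-> RUN -a-> RUN -a-> RUN -a-> RUN -b-> RUN -c-> RUN -b-> RUN -b-> RUN -b-> RUN -a-> RUN -a-> RUN -b-> RUN -b-> RUN -a-> RUN -b-> RUN

RUN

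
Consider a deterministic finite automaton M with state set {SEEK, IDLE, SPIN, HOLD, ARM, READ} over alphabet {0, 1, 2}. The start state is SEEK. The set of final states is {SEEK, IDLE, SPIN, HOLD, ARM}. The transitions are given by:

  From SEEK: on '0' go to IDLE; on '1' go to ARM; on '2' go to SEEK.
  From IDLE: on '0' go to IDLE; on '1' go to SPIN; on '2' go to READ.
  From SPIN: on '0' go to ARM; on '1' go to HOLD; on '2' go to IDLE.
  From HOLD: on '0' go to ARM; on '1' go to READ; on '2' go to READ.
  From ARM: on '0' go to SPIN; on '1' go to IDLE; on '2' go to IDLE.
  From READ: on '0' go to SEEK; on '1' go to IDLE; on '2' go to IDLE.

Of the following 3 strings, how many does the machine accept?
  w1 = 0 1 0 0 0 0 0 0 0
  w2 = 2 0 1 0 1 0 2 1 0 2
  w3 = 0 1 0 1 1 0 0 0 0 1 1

1

w1: Trace: SEEK -0-> IDLE -1-> SPIN -0-> ARM -0-> SPIN -0-> ARM -0-> SPIN -0-> ARM -0-> SPIN -0-> ARM  → end ARM, accepted
w2: Trace: SEEK -2-> SEEK -0-> IDLE -1-> SPIN -0-> ARM -1-> IDLE -0-> IDLE -2-> READ -1-> IDLE -0-> IDLE -2-> READ  → end READ, rejected
w3: Trace: SEEK -0-> IDLE -1-> SPIN -0-> ARM -1-> IDLE -1-> SPIN -0-> ARM -0-> SPIN -0-> ARM -0-> SPIN -1-> HOLD -1-> READ  → end READ, rejected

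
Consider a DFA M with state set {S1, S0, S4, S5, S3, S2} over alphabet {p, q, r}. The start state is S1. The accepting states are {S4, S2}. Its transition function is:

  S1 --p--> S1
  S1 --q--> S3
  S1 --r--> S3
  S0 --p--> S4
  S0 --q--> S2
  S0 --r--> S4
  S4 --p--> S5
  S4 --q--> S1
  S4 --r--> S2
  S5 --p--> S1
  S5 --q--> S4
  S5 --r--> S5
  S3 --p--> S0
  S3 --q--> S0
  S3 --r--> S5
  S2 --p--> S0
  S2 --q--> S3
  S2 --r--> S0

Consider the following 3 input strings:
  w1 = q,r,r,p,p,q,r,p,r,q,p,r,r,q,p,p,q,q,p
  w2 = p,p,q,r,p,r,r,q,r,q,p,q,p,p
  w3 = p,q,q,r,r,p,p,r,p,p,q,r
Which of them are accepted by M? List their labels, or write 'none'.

w1:
  start at S1
  read 'q': S1 → S3
  read 'r': S3 → S5
  read 'r': S5 → S5
  read 'p': S5 → S1
  read 'p': S1 → S1
  read 'q': S1 → S3
  read 'r': S3 → S5
  read 'p': S5 → S1
  read 'r': S1 → S3
  read 'q': S3 → S0
  read 'p': S0 → S4
  read 'r': S4 → S2
  read 'r': S2 → S0
  read 'q': S0 → S2
  read 'p': S2 → S0
  read 'p': S0 → S4
  read 'q': S4 → S1
  read 'q': S1 → S3
  read 'p': S3 → S0
  end S0, rejected
w2:
  start at S1
  read 'p': S1 → S1
  read 'p': S1 → S1
  read 'q': S1 → S3
  read 'r': S3 → S5
  read 'p': S5 → S1
  read 'r': S1 → S3
  read 'r': S3 → S5
  read 'q': S5 → S4
  read 'r': S4 → S2
  read 'q': S2 → S3
  read 'p': S3 → S0
  read 'q': S0 → S2
  read 'p': S2 → S0
  read 'p': S0 → S4
  end S4, accepted
w3:
  start at S1
  read 'p': S1 → S1
  read 'q': S1 → S3
  read 'q': S3 → S0
  read 'r': S0 → S4
  read 'r': S4 → S2
  read 'p': S2 → S0
  read 'p': S0 → S4
  read 'r': S4 → S2
  read 'p': S2 → S0
  read 'p': S0 → S4
  read 'q': S4 → S1
  read 'r': S1 → S3
  end S3, rejected

w2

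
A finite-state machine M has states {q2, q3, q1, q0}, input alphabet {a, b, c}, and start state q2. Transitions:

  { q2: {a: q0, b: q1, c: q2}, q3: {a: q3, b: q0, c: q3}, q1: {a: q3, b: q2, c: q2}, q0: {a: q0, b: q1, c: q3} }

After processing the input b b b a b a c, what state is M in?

start at q2
read 'b': q2 → q1
read 'b': q1 → q2
read 'b': q2 → q1
read 'a': q1 → q3
read 'b': q3 → q0
read 'a': q0 → q0
read 'c': q0 → q3

q3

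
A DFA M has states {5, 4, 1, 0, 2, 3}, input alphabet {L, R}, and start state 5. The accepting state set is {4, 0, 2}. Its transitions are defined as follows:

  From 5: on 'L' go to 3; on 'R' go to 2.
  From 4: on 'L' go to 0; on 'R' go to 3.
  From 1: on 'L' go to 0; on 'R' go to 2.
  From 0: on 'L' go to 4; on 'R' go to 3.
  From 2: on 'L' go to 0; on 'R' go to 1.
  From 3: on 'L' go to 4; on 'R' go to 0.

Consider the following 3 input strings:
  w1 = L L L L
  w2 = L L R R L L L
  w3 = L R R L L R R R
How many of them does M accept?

2

w1: Trace: 5 -L-> 3 -L-> 4 -L-> 0 -L-> 4  → end 4, accepted
w2: Trace: 5 -L-> 3 -L-> 4 -R-> 3 -R-> 0 -L-> 4 -L-> 0 -L-> 4  → end 4, accepted
w3: Trace: 5 -L-> 3 -R-> 0 -R-> 3 -L-> 4 -L-> 0 -R-> 3 -R-> 0 -R-> 3  → end 3, rejected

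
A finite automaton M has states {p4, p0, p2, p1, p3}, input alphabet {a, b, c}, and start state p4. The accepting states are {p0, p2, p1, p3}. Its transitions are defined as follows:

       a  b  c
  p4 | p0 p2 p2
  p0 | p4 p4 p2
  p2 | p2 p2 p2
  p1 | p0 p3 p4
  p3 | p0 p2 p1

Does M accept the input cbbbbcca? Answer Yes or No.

Yes

Trace: p4 -c-> p2 -b-> p2 -b-> p2 -b-> p2 -b-> p2 -c-> p2 -c-> p2 -a-> p2
End state p2 is accepting.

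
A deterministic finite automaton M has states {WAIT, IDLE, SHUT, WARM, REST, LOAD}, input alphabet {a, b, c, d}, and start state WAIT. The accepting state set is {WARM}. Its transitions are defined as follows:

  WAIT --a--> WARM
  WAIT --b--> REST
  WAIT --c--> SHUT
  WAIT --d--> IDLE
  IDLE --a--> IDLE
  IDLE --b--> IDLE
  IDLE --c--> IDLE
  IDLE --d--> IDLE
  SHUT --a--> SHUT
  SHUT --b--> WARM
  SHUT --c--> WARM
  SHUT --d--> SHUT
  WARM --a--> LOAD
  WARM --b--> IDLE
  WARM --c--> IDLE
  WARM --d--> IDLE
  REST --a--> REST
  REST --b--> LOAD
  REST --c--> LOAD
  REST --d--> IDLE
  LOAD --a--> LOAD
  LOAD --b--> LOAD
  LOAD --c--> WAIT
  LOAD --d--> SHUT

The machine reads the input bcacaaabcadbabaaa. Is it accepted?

Trace: WAIT -b-> REST -c-> LOAD -a-> LOAD -c-> WAIT -a-> WARM -a-> LOAD -a-> LOAD -b-> LOAD -c-> WAIT -a-> WARM -d-> IDLE -b-> IDLE -a-> IDLE -b-> IDLE -a-> IDLE -a-> IDLE -a-> IDLE
End state IDLE is not accepting.

No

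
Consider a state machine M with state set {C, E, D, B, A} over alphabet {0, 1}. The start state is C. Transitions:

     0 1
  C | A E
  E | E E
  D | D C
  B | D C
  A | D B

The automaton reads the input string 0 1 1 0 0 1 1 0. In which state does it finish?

E

Trace: C -0-> A -1-> B -1-> C -0-> A -0-> D -1-> C -1-> E -0-> E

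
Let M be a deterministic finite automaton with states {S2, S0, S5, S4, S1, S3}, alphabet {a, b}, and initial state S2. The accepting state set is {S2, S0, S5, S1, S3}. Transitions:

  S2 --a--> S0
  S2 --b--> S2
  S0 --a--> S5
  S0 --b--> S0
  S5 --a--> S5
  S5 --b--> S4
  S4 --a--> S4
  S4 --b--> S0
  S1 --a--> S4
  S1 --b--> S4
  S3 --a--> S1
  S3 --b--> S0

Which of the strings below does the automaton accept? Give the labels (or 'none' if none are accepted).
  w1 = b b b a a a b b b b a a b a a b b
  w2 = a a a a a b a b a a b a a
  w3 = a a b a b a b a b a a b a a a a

w1

w1: Trace: S2 -b-> S2 -b-> S2 -b-> S2 -a-> S0 -a-> S5 -a-> S5 -b-> S4 -b-> S0 -b-> S0 -b-> S0 -a-> S5 -a-> S5 -b-> S4 -a-> S4 -a-> S4 -b-> S0 -b-> S0  → end S0, accepted
w2: Trace: S2 -a-> S0 -a-> S5 -a-> S5 -a-> S5 -a-> S5 -b-> S4 -a-> S4 -b-> S0 -a-> S5 -a-> S5 -b-> S4 -a-> S4 -a-> S4  → end S4, rejected
w3: Trace: S2 -a-> S0 -a-> S5 -b-> S4 -a-> S4 -b-> S0 -a-> S5 -b-> S4 -a-> S4 -b-> S0 -a-> S5 -a-> S5 -b-> S4 -a-> S4 -a-> S4 -a-> S4 -a-> S4  → end S4, rejected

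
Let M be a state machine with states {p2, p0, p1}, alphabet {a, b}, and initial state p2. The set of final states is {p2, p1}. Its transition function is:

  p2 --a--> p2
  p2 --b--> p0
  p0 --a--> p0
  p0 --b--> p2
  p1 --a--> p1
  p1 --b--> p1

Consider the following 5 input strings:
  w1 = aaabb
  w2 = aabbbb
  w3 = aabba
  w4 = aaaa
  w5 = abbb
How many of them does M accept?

4

w1: p2 → p2 → p2 → p2 → p0 → p2  → end p2, accepted
w2: p2 → p2 → p2 → p0 → p2 → p0 → p2  → end p2, accepted
w3: p2 → p2 → p2 → p0 → p2 → p2  → end p2, accepted
w4: p2 → p2 → p2 → p2 → p2  → end p2, accepted
w5: p2 → p2 → p0 → p2 → p0  → end p0, rejected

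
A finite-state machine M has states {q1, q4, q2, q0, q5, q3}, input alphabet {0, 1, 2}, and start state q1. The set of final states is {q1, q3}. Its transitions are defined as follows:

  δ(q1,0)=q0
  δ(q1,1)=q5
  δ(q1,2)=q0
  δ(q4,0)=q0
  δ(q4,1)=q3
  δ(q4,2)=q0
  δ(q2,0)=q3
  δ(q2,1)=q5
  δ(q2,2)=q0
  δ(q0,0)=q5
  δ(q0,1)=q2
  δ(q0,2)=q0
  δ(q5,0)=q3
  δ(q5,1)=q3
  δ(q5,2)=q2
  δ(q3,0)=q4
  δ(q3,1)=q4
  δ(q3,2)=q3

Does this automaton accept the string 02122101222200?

q1 → q0 → q0 → q2 → q0 → q0 → q2 → q3 → q4 → q0 → q0 → q0 → q0 → q5 → q3
End state q3 is accepting.

Yes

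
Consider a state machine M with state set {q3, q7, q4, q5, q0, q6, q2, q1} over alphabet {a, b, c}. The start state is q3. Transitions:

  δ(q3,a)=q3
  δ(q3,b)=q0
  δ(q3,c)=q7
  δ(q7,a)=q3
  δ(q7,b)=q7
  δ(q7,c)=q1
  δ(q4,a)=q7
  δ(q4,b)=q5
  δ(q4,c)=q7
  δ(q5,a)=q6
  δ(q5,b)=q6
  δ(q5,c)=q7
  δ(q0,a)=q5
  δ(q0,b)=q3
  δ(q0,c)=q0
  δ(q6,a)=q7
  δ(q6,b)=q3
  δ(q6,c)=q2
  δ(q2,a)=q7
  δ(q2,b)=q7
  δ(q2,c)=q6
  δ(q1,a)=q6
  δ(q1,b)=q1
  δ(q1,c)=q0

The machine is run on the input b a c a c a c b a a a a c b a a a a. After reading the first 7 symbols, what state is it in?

start at q3
read 'b': q3 → q0
read 'a': q0 → q5
read 'c': q5 → q7
read 'a': q7 → q3
read 'c': q3 → q7
read 'a': q7 → q3
read 'c': q3 → q7
After 7 symbols: q7.

q7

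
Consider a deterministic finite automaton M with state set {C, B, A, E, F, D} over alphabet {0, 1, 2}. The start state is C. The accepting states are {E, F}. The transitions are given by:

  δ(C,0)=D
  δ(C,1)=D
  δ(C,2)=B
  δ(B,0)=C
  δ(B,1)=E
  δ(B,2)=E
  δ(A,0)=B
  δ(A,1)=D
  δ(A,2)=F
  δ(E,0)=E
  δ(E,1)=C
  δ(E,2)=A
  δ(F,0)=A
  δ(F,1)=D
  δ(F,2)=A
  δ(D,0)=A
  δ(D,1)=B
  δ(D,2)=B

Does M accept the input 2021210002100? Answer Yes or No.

Yes

start at C
read '2': C → B
read '0': B → C
read '2': C → B
read '1': B → E
read '2': E → A
read '1': A → D
read '0': D → A
read '0': A → B
read '0': B → C
read '2': C → B
read '1': B → E
read '0': E → E
read '0': E → E
End state E is accepting.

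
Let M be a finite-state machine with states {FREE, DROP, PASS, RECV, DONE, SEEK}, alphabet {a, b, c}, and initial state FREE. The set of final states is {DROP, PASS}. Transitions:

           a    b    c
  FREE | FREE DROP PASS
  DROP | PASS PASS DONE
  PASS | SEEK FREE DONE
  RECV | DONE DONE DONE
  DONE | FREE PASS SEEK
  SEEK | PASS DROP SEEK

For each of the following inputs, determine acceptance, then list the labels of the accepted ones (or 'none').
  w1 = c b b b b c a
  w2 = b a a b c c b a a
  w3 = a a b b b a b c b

w3

w1:
  start at FREE
  read 'c': FREE → PASS
  read 'b': PASS → FREE
  read 'b': FREE → DROP
  read 'b': DROP → PASS
  read 'b': PASS → FREE
  read 'c': FREE → PASS
  read 'a': PASS → SEEK
  end SEEK, rejected
w2:
  start at FREE
  read 'b': FREE → DROP
  read 'a': DROP → PASS
  read 'a': PASS → SEEK
  read 'b': SEEK → DROP
  read 'c': DROP → DONE
  read 'c': DONE → SEEK
  read 'b': SEEK → DROP
  read 'a': DROP → PASS
  read 'a': PASS → SEEK
  end SEEK, rejected
w3:
  start at FREE
  read 'a': FREE → FREE
  read 'a': FREE → FREE
  read 'b': FREE → DROP
  read 'b': DROP → PASS
  read 'b': PASS → FREE
  read 'a': FREE → FREE
  read 'b': FREE → DROP
  read 'c': DROP → DONE
  read 'b': DONE → PASS
  end PASS, accepted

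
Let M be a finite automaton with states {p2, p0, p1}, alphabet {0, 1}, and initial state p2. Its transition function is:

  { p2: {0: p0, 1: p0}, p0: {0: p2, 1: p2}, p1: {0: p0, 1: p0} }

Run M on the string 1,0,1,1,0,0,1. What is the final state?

Trace: p2 -1-> p0 -0-> p2 -1-> p0 -1-> p2 -0-> p0 -0-> p2 -1-> p0

p0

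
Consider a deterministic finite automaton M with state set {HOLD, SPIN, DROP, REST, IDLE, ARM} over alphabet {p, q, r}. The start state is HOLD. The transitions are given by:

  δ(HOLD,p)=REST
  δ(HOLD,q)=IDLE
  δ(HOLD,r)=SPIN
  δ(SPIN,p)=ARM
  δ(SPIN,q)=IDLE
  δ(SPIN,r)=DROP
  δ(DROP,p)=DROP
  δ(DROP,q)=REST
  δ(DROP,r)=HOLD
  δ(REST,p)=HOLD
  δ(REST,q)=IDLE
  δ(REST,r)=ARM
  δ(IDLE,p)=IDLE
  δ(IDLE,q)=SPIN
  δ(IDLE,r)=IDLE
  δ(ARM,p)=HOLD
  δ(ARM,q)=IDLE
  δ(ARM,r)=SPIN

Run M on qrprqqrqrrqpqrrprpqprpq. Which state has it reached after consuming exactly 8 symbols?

SPIN

start at HOLD
read 'q': HOLD → IDLE
read 'r': IDLE → IDLE
read 'p': IDLE → IDLE
read 'r': IDLE → IDLE
read 'q': IDLE → SPIN
read 'q': SPIN → IDLE
read 'r': IDLE → IDLE
read 'q': IDLE → SPIN
After 8 symbols: SPIN.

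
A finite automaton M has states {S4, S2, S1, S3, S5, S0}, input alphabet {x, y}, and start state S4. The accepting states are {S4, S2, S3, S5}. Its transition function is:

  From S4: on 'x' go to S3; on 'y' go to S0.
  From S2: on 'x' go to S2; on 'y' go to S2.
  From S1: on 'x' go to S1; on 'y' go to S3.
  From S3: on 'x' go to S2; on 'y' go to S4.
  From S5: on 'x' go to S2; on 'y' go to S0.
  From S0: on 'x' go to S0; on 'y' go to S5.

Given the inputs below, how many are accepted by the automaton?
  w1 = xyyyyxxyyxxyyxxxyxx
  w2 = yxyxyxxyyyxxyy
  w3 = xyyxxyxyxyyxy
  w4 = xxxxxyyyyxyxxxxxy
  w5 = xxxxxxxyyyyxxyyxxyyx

5

w1: Trace: S4 -x-> S3 -y-> S4 -y-> S0 -y-> S5 -y-> S0 -x-> S0 -x-> S0 -y-> S5 -y-> S0 -x-> S0 -x-> S0 -y-> S5 -y-> S0 -x-> S0 -x-> S0 -x-> S0 -y-> S5 -x-> S2 -x-> S2  → end S2, accepted
w2: Trace: S4 -y-> S0 -x-> S0 -y-> S5 -x-> S2 -y-> S2 -x-> S2 -x-> S2 -y-> S2 -y-> S2 -y-> S2 -x-> S2 -x-> S2 -y-> S2 -y-> S2  → end S2, accepted
w3: Trace: S4 -x-> S3 -y-> S4 -y-> S0 -x-> S0 -x-> S0 -y-> S5 -x-> S2 -y-> S2 -x-> S2 -y-> S2 -y-> S2 -x-> S2 -y-> S2  → end S2, accepted
w4: Trace: S4 -x-> S3 -x-> S2 -x-> S2 -x-> S2 -x-> S2 -y-> S2 -y-> S2 -y-> S2 -y-> S2 -x-> S2 -y-> S2 -x-> S2 -x-> S2 -x-> S2 -x-> S2 -x-> S2 -y-> S2  → end S2, accepted
w5: Trace: S4 -x-> S3 -x-> S2 -x-> S2 -x-> S2 -x-> S2 -x-> S2 -x-> S2 -y-> S2 -y-> S2 -y-> S2 -y-> S2 -x-> S2 -x-> S2 -y-> S2 -y-> S2 -x-> S2 -x-> S2 -y-> S2 -y-> S2 -x-> S2  → end S2, accepted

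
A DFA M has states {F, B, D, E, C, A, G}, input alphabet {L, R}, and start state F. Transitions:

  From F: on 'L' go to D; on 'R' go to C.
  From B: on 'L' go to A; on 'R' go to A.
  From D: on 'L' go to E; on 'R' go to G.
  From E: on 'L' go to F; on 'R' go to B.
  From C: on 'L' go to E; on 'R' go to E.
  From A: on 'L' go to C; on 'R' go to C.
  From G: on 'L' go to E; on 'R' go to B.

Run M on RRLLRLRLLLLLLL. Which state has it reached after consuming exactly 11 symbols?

F

Trace: F -R-> C -R-> E -L-> F -L-> D -R-> G -L-> E -R-> B -L-> A -L-> C -L-> E -L-> F
After 11 symbols: F.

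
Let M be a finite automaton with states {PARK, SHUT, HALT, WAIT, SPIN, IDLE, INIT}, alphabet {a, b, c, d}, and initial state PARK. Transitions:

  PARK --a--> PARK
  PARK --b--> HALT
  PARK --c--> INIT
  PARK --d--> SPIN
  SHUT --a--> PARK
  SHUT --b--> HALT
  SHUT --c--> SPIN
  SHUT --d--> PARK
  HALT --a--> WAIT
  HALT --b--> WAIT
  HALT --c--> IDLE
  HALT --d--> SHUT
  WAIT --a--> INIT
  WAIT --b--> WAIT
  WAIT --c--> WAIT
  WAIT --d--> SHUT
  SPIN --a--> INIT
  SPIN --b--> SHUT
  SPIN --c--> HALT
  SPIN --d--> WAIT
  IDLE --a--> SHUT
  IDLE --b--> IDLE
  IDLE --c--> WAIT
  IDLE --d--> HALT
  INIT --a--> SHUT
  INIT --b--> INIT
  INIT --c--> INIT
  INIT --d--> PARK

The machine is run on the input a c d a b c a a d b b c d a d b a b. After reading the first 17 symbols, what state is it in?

WAIT

PARK → PARK → INIT → PARK → PARK → HALT → IDLE → SHUT → PARK → SPIN → SHUT → HALT → IDLE → HALT → WAIT → SHUT → HALT → WAIT
After 17 symbols: WAIT.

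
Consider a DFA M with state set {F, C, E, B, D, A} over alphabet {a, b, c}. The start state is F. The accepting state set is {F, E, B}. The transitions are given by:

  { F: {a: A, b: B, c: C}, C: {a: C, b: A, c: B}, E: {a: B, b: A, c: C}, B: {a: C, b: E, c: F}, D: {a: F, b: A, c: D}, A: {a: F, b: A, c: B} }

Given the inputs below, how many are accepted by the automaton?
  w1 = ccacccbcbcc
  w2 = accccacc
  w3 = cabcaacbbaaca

w1:
  start at F
  read 'c': F → C
  read 'c': C → B
  read 'a': B → C
  read 'c': C → B
  read 'c': B → F
  read 'c': F → C
  read 'b': C → A
  read 'c': A → B
  read 'b': B → E
  read 'c': E → C
  read 'c': C → B
  end B, accepted
w2:
  start at F
  read 'a': F → A
  read 'c': A → B
  read 'c': B → F
  read 'c': F → C
  read 'c': C → B
  read 'a': B → C
  read 'c': C → B
  read 'c': B → F
  end F, accepted
w3:
  start at F
  read 'c': F → C
  read 'a': C → C
  read 'b': C → A
  read 'c': A → B
  read 'a': B → C
  read 'a': C → C
  read 'c': C → B
  read 'b': B → E
  read 'b': E → A
  read 'a': A → F
  read 'a': F → A
  read 'c': A → B
  read 'a': B → C
  end C, rejected

2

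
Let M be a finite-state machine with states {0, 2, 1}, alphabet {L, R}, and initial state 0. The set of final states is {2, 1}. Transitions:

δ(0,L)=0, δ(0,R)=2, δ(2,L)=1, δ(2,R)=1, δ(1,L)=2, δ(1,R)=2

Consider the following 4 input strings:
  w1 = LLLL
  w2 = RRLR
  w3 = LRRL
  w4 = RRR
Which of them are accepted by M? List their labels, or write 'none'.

w1: Trace: 0 -L-> 0 -L-> 0 -L-> 0 -L-> 0  → end 0, rejected
w2: Trace: 0 -R-> 2 -R-> 1 -L-> 2 -R-> 1  → end 1, accepted
w3: Trace: 0 -L-> 0 -R-> 2 -R-> 1 -L-> 2  → end 2, accepted
w4: Trace: 0 -R-> 2 -R-> 1 -R-> 2  → end 2, accepted

w2, w3, w4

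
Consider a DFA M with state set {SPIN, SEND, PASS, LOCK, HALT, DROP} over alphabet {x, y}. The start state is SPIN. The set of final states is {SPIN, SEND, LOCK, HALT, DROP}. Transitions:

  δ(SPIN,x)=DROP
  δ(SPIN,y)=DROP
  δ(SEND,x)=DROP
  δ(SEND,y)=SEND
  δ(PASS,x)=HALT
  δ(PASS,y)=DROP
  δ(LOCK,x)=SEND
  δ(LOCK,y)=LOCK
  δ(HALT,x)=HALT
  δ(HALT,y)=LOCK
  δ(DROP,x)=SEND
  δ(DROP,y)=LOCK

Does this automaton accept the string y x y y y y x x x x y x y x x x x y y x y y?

Yes

SPIN → DROP → SEND → SEND → SEND → SEND → SEND → DROP → SEND → DROP → SEND → SEND → DROP → LOCK → SEND → DROP → SEND → DROP → LOCK → LOCK → SEND → SEND → SEND
End state SEND is accepting.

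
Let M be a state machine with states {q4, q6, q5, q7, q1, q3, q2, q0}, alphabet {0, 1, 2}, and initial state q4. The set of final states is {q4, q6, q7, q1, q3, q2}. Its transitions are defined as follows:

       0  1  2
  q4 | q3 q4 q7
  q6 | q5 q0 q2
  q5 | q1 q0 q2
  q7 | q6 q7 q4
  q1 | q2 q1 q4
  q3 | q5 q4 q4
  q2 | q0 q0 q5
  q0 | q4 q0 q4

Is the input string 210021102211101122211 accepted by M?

q4 → q7 → q7 → q6 → q5 → q2 → q0 → q0 → q4 → q7 → q4 → q4 → q4 → q4 → q3 → q4 → q4 → q7 → q4 → q7 → q7 → q7
End state q7 is accepting.

Yes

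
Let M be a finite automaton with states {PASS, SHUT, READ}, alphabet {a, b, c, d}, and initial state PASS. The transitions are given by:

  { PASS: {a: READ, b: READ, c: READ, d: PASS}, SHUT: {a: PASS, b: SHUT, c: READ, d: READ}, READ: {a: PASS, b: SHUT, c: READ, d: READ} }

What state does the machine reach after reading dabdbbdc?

start at PASS
read 'd': PASS → PASS
read 'a': PASS → READ
read 'b': READ → SHUT
read 'd': SHUT → READ
read 'b': READ → SHUT
read 'b': SHUT → SHUT
read 'd': SHUT → READ
read 'c': READ → READ

READ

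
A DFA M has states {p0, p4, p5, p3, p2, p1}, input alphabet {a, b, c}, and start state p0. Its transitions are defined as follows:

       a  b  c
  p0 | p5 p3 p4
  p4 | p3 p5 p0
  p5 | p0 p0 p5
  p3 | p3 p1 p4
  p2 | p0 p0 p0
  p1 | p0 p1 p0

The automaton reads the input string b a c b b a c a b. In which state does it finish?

p0 → p3 → p3 → p4 → p5 → p0 → p5 → p5 → p0 → p3

p3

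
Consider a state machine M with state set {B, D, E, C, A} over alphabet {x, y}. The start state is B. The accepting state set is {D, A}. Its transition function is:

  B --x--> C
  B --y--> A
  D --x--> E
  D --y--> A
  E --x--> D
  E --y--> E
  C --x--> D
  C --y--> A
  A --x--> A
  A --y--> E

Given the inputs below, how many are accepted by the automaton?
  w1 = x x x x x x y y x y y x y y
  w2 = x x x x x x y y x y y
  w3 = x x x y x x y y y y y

0

w1: Trace: B -x-> C -x-> D -x-> E -x-> D -x-> E -x-> D -y-> A -y-> E -x-> D -y-> A -y-> E -x-> D -y-> A -y-> E  → end E, rejected
w2: Trace: B -x-> C -x-> D -x-> E -x-> D -x-> E -x-> D -y-> A -y-> E -x-> D -y-> A -y-> E  → end E, rejected
w3: Trace: B -x-> C -x-> D -x-> E -y-> E -x-> D -x-> E -y-> E -y-> E -y-> E -y-> E -y-> E  → end E, rejected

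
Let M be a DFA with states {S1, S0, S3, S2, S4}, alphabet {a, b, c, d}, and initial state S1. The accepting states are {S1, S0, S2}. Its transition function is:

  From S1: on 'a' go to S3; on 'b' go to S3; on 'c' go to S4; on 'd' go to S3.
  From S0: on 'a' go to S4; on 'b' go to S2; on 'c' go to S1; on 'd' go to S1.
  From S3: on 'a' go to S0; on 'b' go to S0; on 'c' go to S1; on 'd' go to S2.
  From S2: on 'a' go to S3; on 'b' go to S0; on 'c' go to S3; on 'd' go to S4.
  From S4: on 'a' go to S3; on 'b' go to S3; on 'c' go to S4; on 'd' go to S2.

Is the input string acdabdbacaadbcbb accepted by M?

Yes

S1 → S3 → S1 → S3 → S0 → S2 → S4 → S3 → S0 → S1 → S3 → S0 → S1 → S3 → S1 → S3 → S0
End state S0 is accepting.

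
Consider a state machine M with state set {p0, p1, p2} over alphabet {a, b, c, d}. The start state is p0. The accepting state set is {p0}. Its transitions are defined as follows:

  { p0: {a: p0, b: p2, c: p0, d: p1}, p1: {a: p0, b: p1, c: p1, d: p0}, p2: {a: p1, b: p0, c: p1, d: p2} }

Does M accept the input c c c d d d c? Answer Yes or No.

start at p0
read 'c': p0 → p0
read 'c': p0 → p0
read 'c': p0 → p0
read 'd': p0 → p1
read 'd': p1 → p0
read 'd': p0 → p1
read 'c': p1 → p1
End state p1 is not accepting.

No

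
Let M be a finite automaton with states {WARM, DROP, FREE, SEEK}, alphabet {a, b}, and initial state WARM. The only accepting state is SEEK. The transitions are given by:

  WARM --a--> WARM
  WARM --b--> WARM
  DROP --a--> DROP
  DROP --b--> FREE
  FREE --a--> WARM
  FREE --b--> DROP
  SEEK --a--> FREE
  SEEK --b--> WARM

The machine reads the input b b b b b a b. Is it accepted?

No

Trace: WARM -b-> WARM -b-> WARM -b-> WARM -b-> WARM -b-> WARM -a-> WARM -b-> WARM
End state WARM is not accepting.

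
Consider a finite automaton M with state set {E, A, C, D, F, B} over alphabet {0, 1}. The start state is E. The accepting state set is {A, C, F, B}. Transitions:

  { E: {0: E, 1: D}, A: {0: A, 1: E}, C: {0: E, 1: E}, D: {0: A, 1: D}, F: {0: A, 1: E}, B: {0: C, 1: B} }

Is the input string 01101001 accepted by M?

No

E → E → D → D → A → E → E → E → D
End state D is not accepting.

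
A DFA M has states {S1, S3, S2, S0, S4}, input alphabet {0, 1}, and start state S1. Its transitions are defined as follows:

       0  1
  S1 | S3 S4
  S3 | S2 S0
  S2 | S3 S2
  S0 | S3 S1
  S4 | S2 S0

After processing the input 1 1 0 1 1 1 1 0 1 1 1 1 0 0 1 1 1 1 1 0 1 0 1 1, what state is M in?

S1

S1 → S4 → S0 → S3 → S0 → S1 → S4 → S0 → S3 → S0 → S1 → S4 → S0 → S3 → S2 → S2 → S2 → S2 → S2 → S2 → S3 → S0 → S3 → S0 → S1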